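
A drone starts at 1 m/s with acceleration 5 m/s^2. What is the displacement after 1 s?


Given: v0 = 1 m/s, a = 5 m/s^2, t = 1 s
Using s = v0*t + (1/2)*a*t^2
s = 1*1 + (1/2)*5*1^2
s = 1 + (1/2)*5
s = 1 + 5/2
s = 7/2

7/2 m


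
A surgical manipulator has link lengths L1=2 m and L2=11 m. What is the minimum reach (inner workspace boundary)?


Given: L1 = 2 m, L2 = 11 m
For a 2-link planar arm, min reach = |L1 - L2| (second link folded back)
Min reach = |2 - 11|
Min reach = 9 m

9 m


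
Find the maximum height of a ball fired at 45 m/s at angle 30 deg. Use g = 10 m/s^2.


Given: v0 = 45 m/s, theta = 30 deg, g = 10 m/s^2
sin^2(30) = 1/4
Using H = v0^2 * sin^2(theta) / (2*g)
H = 45^2 * 1/4 / (2*10)
H = 2025 * 1/4 / 20
H = 2025/4 / 20
H = 405/16 m

405/16 m


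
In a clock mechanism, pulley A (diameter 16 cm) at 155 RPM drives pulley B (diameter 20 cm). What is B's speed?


Given: D1 = 16 cm, w1 = 155 RPM, D2 = 20 cm
Using D1*w1 = D2*w2
w2 = D1*w1 / D2
w2 = 16*155 / 20
w2 = 2480 / 20
w2 = 124 RPM

124 RPM


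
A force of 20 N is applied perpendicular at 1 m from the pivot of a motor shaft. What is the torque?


Given: F = 20 N, r = 1 m, angle = 90 deg (perpendicular)
Using tau = F * r * sin(90)
sin(90) = 1
tau = 20 * 1 * 1
tau = 20 Nm

20 Nm


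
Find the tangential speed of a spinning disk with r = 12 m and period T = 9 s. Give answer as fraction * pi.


Given: radius r = 12 m, period T = 9 s
Using v = 2*pi*r / T
v = 2*pi*12 / 9
v = 24*pi / 9
v = 8/3*pi m/s

8/3*pi m/s


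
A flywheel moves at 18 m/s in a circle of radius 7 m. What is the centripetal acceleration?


Given: v = 18 m/s, r = 7 m
Using a_c = v^2 / r
a_c = 18^2 / 7
a_c = 324 / 7
a_c = 324/7 m/s^2

324/7 m/s^2


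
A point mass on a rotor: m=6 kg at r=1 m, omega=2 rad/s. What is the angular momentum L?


Given: m = 6 kg, r = 1 m, omega = 2 rad/s
For a point mass: I = m*r^2
I = 6*1^2 = 6*1 = 6
L = I*omega = 6*2
L = 12 kg*m^2/s

12 kg*m^2/s


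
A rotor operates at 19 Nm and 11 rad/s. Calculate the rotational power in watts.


Given: tau = 19 Nm, omega = 11 rad/s
Using P = tau * omega
P = 19 * 11
P = 209 W

209 W


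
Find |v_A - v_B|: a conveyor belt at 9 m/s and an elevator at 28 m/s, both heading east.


Given: v_A = 9 m/s east, v_B = 28 m/s east
Both move in the same direction; relative speed = |v_A - v_B|
|9 - 28| = |-19|
= 19 m/s

19 m/s


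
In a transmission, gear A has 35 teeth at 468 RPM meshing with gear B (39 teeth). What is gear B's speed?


Given: N1 = 35 teeth, w1 = 468 RPM, N2 = 39 teeth
Using N1*w1 = N2*w2
w2 = N1*w1 / N2
w2 = 35*468 / 39
w2 = 16380 / 39
w2 = 420 RPM

420 RPM


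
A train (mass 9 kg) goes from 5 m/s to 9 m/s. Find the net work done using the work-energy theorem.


Given: m = 9 kg, v0 = 5 m/s, v = 9 m/s
Using W = (1/2)*m*(v^2 - v0^2)
v^2 = 9^2 = 81
v0^2 = 5^2 = 25
v^2 - v0^2 = 81 - 25 = 56
W = (1/2)*9*56 = 252 J

252 J


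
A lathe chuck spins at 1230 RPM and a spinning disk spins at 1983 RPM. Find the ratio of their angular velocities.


Given: RPM_A = 1230, RPM_B = 1983
omega = 2*pi*RPM/60, so omega_A/omega_B = RPM_A / RPM_B
omega_A/omega_B = 1230 / 1983
omega_A/omega_B = 410/661

410/661


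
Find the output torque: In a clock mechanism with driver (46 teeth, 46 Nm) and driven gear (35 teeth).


Given: N1 = 46, N2 = 35, T1 = 46 Nm
Using T2/T1 = N2/N1
T2 = T1 * N2 / N1
T2 = 46 * 35 / 46
T2 = 1610 / 46
T2 = 35 Nm

35 Nm


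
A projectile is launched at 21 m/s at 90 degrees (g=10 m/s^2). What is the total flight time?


Given: v0 = 21 m/s, theta = 90 deg, g = 10 m/s^2
sin(90) = 1
Using T = 2*v0*sin(theta) / g
T = 2*21*1 / 10
T = 42 / 10
T = 21/5 s

21/5 s


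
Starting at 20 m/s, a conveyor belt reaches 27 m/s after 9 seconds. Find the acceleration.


Given: initial velocity v0 = 20 m/s, final velocity v = 27 m/s, time t = 9 s
Using a = (v - v0) / t
a = (27 - 20) / 9
a = 7 / 9
a = 7/9 m/s^2

7/9 m/s^2


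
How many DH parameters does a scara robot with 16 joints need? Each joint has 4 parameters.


Given: 16 joints, 4 DH parameters per joint (d, theta, a, alpha)
Total DH parameters = number_of_joints * 4
Total = 16 * 4
Total = 64

64


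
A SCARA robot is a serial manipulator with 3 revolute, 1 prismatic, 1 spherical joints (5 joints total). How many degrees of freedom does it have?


Given: serial robot with 3 revolute, 1 prismatic, 1 spherical joints
DOF contribution per joint type: revolute=1, prismatic=1, spherical=3, fixed=0
DOF = 3*1 + 1*1 + 1*3
DOF = 7

7


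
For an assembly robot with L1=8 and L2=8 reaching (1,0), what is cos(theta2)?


Given: L1 = 8, L2 = 8, target (x, y) = (1, 0)
Using cos(theta2) = (x^2 + y^2 - L1^2 - L2^2) / (2*L1*L2)
x^2 + y^2 = 1^2 + 0 = 1
L1^2 + L2^2 = 64 + 64 = 128
Numerator = 1 - 128 = -127
Denominator = 2*8*8 = 128
cos(theta2) = -127/128 = -127/128

-127/128


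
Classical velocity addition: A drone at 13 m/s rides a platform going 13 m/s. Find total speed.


Given: object velocity = 13 m/s, platform velocity = 13 m/s (same direction)
Using classical velocity addition: v_total = v_object + v_platform
v_total = 13 + 13
v_total = 26 m/s

26 m/s


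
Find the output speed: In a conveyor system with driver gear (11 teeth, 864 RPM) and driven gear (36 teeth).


Given: N1 = 11 teeth, w1 = 864 RPM, N2 = 36 teeth
Using N1*w1 = N2*w2
w2 = N1*w1 / N2
w2 = 11*864 / 36
w2 = 9504 / 36
w2 = 264 RPM

264 RPM


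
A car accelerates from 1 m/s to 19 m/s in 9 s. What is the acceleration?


Given: initial velocity v0 = 1 m/s, final velocity v = 19 m/s, time t = 9 s
Using a = (v - v0) / t
a = (19 - 1) / 9
a = 18 / 9
a = 2 m/s^2

2 m/s^2


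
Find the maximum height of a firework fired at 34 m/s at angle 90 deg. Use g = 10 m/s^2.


Given: v0 = 34 m/s, theta = 90 deg, g = 10 m/s^2
sin^2(90) = 1
Using H = v0^2 * sin^2(theta) / (2*g)
H = 34^2 * 1 / (2*10)
H = 1156 * 1 / 20
H = 1156 / 20
H = 289/5 m

289/5 m


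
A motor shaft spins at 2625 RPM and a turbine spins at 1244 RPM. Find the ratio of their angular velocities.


Given: RPM_A = 2625, RPM_B = 1244
omega = 2*pi*RPM/60, so omega_A/omega_B = RPM_A / RPM_B
omega_A/omega_B = 2625 / 1244
omega_A/omega_B = 2625/1244

2625/1244


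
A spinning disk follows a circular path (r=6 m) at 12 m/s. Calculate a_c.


Given: v = 12 m/s, r = 6 m
Using a_c = v^2 / r
a_c = 12^2 / 6
a_c = 144 / 6
a_c = 24 m/s^2

24 m/s^2


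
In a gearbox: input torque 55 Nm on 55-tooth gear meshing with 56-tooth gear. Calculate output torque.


Given: N1 = 55, N2 = 56, T1 = 55 Nm
Using T2/T1 = N2/N1
T2 = T1 * N2 / N1
T2 = 55 * 56 / 55
T2 = 3080 / 55
T2 = 56 Nm

56 Nm


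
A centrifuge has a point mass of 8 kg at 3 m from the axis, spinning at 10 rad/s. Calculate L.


Given: m = 8 kg, r = 3 m, omega = 10 rad/s
For a point mass: I = m*r^2
I = 8*3^2 = 8*9 = 72
L = I*omega = 72*10
L = 720 kg*m^2/s

720 kg*m^2/s


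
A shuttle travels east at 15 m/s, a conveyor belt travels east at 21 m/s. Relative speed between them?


Given: v_A = 15 m/s east, v_B = 21 m/s east
Both move in the same direction; relative speed = |v_A - v_B|
|15 - 21| = |-6|
= 6 m/s

6 m/s


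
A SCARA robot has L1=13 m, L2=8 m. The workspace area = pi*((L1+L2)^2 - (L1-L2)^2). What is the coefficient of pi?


Given: L1 = 13, L2 = 8
(L1+L2)^2 = (21)^2 = 441
(L1-L2)^2 = (5)^2 = 25
Difference = 441 - 25 = 416
This equals 4*L1*L2 = 4*13*8 = 416
Workspace area = 416*pi

416


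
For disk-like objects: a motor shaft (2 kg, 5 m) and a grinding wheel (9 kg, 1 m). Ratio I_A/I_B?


Given: M1=2 kg, R1=5 m, M2=9 kg, R2=1 m
For a disk: I = (1/2)*M*R^2, so I_A/I_B = (M1*R1^2)/(M2*R2^2)
M1*R1^2 = 2*25 = 50
M2*R2^2 = 9*1 = 9
I_A/I_B = 50/9 = 50/9

50/9


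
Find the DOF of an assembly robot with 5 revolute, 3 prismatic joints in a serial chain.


Given: serial robot with 5 revolute, 3 prismatic joints
DOF contribution per joint type: revolute=1, prismatic=1, spherical=3, fixed=0
DOF = 5*1 + 3*1
DOF = 8

8


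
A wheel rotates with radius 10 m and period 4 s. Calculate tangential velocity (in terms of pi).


Given: radius r = 10 m, period T = 4 s
Using v = 2*pi*r / T
v = 2*pi*10 / 4
v = 20*pi / 4
v = 5*pi m/s

5*pi m/s


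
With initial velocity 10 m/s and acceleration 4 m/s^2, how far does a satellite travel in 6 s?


Given: v0 = 10 m/s, a = 4 m/s^2, t = 6 s
Using s = v0*t + (1/2)*a*t^2
s = 10*6 + (1/2)*4*6^2
s = 60 + (1/2)*144
s = 60 + 72
s = 132

132 m


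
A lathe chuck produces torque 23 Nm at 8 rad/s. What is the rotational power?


Given: tau = 23 Nm, omega = 8 rad/s
Using P = tau * omega
P = 23 * 8
P = 184 W

184 W


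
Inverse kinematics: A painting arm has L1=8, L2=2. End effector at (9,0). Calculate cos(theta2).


Given: L1 = 8, L2 = 2, target (x, y) = (9, 0)
Using cos(theta2) = (x^2 + y^2 - L1^2 - L2^2) / (2*L1*L2)
x^2 + y^2 = 9^2 + 0 = 81
L1^2 + L2^2 = 64 + 4 = 68
Numerator = 81 - 68 = 13
Denominator = 2*8*2 = 32
cos(theta2) = 13/32 = 13/32

13/32


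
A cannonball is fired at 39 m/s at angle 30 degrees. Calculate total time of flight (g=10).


Given: v0 = 39 m/s, theta = 30 deg, g = 10 m/s^2
sin(30) = 1/2
Using T = 2*v0*sin(theta) / g
T = 2*39*1/2 / 10
T = 39 / 10
T = 39/10 s

39/10 s


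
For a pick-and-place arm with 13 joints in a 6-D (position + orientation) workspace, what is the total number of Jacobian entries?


Given: task space dimension = 6, joints = 13
Jacobian is a 6 x 13 matrix
Total entries = rows * columns
Total = 6 * 13
Total = 78

78


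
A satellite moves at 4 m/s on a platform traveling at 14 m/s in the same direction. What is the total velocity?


Given: object velocity = 4 m/s, platform velocity = 14 m/s (same direction)
Using classical velocity addition: v_total = v_object + v_platform
v_total = 4 + 14
v_total = 18 m/s

18 m/s


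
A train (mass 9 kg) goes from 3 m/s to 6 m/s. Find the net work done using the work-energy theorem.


Given: m = 9 kg, v0 = 3 m/s, v = 6 m/s
Using W = (1/2)*m*(v^2 - v0^2)
v^2 = 6^2 = 36
v0^2 = 3^2 = 9
v^2 - v0^2 = 36 - 9 = 27
W = (1/2)*9*27 = 243/2 J

243/2 J


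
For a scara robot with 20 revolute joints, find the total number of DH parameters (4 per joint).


Given: 20 joints, 4 DH parameters per joint (d, theta, a, alpha)
Total DH parameters = number_of_joints * 4
Total = 20 * 4
Total = 80

80


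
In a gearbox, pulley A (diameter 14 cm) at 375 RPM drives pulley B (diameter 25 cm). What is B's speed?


Given: D1 = 14 cm, w1 = 375 RPM, D2 = 25 cm
Using D1*w1 = D2*w2
w2 = D1*w1 / D2
w2 = 14*375 / 25
w2 = 5250 / 25
w2 = 210 RPM

210 RPM


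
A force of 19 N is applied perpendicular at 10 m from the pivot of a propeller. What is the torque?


Given: F = 19 N, r = 10 m, angle = 90 deg (perpendicular)
Using tau = F * r * sin(90)
sin(90) = 1
tau = 19 * 10 * 1
tau = 190 Nm

190 Nm


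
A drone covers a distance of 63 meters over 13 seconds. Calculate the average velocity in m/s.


Given: distance d = 63 m, time t = 13 s
Using v = d / t
v = 63 / 13
v = 63/13 m/s

63/13 m/s


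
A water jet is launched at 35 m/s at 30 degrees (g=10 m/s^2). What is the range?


Given: v0 = 35 m/s, theta = 30 deg, g = 10 m/s^2
sin(2*30) = sin(60) = sqrt(3)/2
Using R = v0^2 * sin(2*theta) / g
R = 35^2 * (sqrt(3)/2) / 10
R = 1225 * sqrt(3) / 20
R = 245/4*sqrt(3) m

245/4*sqrt(3) m


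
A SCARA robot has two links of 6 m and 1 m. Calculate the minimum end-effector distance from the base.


Given: L1 = 6 m, L2 = 1 m
For a 2-link planar arm, min reach = |L1 - L2| (second link folded back)
Min reach = |6 - 1|
Min reach = 5 m

5 m


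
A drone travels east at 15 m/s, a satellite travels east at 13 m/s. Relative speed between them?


Given: v_A = 15 m/s east, v_B = 13 m/s east
Both move in the same direction; relative speed = |v_A - v_B|
|15 - 13| = |2|
= 2 m/s

2 m/s


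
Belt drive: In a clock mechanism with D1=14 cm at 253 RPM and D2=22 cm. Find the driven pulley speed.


Given: D1 = 14 cm, w1 = 253 RPM, D2 = 22 cm
Using D1*w1 = D2*w2
w2 = D1*w1 / D2
w2 = 14*253 / 22
w2 = 3542 / 22
w2 = 161 RPM

161 RPM


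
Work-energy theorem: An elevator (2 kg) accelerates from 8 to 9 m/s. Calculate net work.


Given: m = 2 kg, v0 = 8 m/s, v = 9 m/s
Using W = (1/2)*m*(v^2 - v0^2)
v^2 = 9^2 = 81
v0^2 = 8^2 = 64
v^2 - v0^2 = 81 - 64 = 17
W = (1/2)*2*17 = 17 J

17 J


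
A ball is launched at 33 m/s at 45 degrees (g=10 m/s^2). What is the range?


Given: v0 = 33 m/s, theta = 45 deg, g = 10 m/s^2
sin(2*45) = sin(90) = 1
Using R = v0^2 * sin(2*theta) / g
R = 33^2 * 1 / 10
R = 1089 / 10
R = 1089/10 m

1089/10 m


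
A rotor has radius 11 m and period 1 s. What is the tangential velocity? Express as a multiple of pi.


Given: radius r = 11 m, period T = 1 s
Using v = 2*pi*r / T
v = 2*pi*11 / 1
v = 22*pi / 1
v = 22*pi m/s

22*pi m/s


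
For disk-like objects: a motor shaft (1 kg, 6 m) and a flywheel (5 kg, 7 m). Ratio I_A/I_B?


Given: M1=1 kg, R1=6 m, M2=5 kg, R2=7 m
For a disk: I = (1/2)*M*R^2, so I_A/I_B = (M1*R1^2)/(M2*R2^2)
M1*R1^2 = 1*36 = 36
M2*R2^2 = 5*49 = 245
I_A/I_B = 36/245 = 36/245

36/245


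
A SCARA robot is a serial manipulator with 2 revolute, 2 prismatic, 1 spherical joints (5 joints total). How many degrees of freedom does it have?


Given: serial robot with 2 revolute, 2 prismatic, 1 spherical joints
DOF contribution per joint type: revolute=1, prismatic=1, spherical=3, fixed=0
DOF = 2*1 + 2*1 + 1*3
DOF = 7

7


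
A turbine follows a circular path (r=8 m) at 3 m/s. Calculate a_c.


Given: v = 3 m/s, r = 8 m
Using a_c = v^2 / r
a_c = 3^2 / 8
a_c = 9 / 8
a_c = 9/8 m/s^2

9/8 m/s^2


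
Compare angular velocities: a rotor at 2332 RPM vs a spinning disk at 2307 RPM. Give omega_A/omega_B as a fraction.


Given: RPM_A = 2332, RPM_B = 2307
omega = 2*pi*RPM/60, so omega_A/omega_B = RPM_A / RPM_B
omega_A/omega_B = 2332 / 2307
omega_A/omega_B = 2332/2307

2332/2307


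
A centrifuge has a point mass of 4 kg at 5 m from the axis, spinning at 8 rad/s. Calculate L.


Given: m = 4 kg, r = 5 m, omega = 8 rad/s
For a point mass: I = m*r^2
I = 4*5^2 = 4*25 = 100
L = I*omega = 100*8
L = 800 kg*m^2/s

800 kg*m^2/s


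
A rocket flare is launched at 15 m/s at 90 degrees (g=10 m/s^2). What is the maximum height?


Given: v0 = 15 m/s, theta = 90 deg, g = 10 m/s^2
sin^2(90) = 1
Using H = v0^2 * sin^2(theta) / (2*g)
H = 15^2 * 1 / (2*10)
H = 225 * 1 / 20
H = 225 / 20
H = 45/4 m

45/4 m


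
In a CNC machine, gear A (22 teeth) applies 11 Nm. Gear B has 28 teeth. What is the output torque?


Given: N1 = 22, N2 = 28, T1 = 11 Nm
Using T2/T1 = N2/N1
T2 = T1 * N2 / N1
T2 = 11 * 28 / 22
T2 = 308 / 22
T2 = 14 Nm

14 Nm


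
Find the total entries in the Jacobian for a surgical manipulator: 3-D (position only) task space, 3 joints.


Given: task space dimension = 3, joints = 3
Jacobian is a 3 x 3 matrix
Total entries = rows * columns
Total = 3 * 3
Total = 9

9


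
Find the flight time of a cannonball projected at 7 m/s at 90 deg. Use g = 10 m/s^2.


Given: v0 = 7 m/s, theta = 90 deg, g = 10 m/s^2
sin(90) = 1
Using T = 2*v0*sin(theta) / g
T = 2*7*1 / 10
T = 14 / 10
T = 7/5 s

7/5 s


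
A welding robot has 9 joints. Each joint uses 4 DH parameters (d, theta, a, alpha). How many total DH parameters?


Given: 9 joints, 4 DH parameters per joint (d, theta, a, alpha)
Total DH parameters = number_of_joints * 4
Total = 9 * 4
Total = 36

36


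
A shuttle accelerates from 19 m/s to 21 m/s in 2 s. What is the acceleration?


Given: initial velocity v0 = 19 m/s, final velocity v = 21 m/s, time t = 2 s
Using a = (v - v0) / t
a = (21 - 19) / 2
a = 2 / 2
a = 1 m/s^2

1 m/s^2


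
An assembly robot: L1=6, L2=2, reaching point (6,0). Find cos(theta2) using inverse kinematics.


Given: L1 = 6, L2 = 2, target (x, y) = (6, 0)
Using cos(theta2) = (x^2 + y^2 - L1^2 - L2^2) / (2*L1*L2)
x^2 + y^2 = 6^2 + 0 = 36
L1^2 + L2^2 = 36 + 4 = 40
Numerator = 36 - 40 = -4
Denominator = 2*6*2 = 24
cos(theta2) = -4/24 = -1/6

-1/6


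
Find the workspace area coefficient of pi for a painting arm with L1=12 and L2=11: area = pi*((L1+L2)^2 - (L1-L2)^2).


Given: L1 = 12, L2 = 11
(L1+L2)^2 = (23)^2 = 529
(L1-L2)^2 = (1)^2 = 1
Difference = 529 - 1 = 528
This equals 4*L1*L2 = 4*12*11 = 528
Workspace area = 528*pi

528


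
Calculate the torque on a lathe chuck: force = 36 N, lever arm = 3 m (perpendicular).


Given: F = 36 N, r = 3 m, angle = 90 deg (perpendicular)
Using tau = F * r * sin(90)
sin(90) = 1
tau = 36 * 3 * 1
tau = 108 Nm

108 Nm


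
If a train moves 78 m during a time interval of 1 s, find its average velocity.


Given: distance d = 78 m, time t = 1 s
Using v = d / t
v = 78 / 1
v = 78 m/s

78 m/s


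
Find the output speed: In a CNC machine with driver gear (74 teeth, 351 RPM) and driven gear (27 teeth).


Given: N1 = 74 teeth, w1 = 351 RPM, N2 = 27 teeth
Using N1*w1 = N2*w2
w2 = N1*w1 / N2
w2 = 74*351 / 27
w2 = 25974 / 27
w2 = 962 RPM

962 RPM


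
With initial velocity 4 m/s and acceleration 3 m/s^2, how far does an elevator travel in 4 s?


Given: v0 = 4 m/s, a = 3 m/s^2, t = 4 s
Using s = v0*t + (1/2)*a*t^2
s = 4*4 + (1/2)*3*4^2
s = 16 + (1/2)*48
s = 16 + 24
s = 40

40 m


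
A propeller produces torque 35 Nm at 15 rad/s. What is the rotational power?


Given: tau = 35 Nm, omega = 15 rad/s
Using P = tau * omega
P = 35 * 15
P = 525 W

525 W


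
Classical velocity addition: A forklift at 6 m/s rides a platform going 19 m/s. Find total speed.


Given: object velocity = 6 m/s, platform velocity = 19 m/s (same direction)
Using classical velocity addition: v_total = v_object + v_platform
v_total = 6 + 19
v_total = 25 m/s

25 m/s


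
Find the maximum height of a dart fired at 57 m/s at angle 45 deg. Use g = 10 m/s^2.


Given: v0 = 57 m/s, theta = 45 deg, g = 10 m/s^2
sin^2(45) = 1/2
Using H = v0^2 * sin^2(theta) / (2*g)
H = 57^2 * 1/2 / (2*10)
H = 3249 * 1/2 / 20
H = 3249/2 / 20
H = 3249/40 m

3249/40 m


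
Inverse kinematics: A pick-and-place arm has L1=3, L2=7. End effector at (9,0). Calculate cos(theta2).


Given: L1 = 3, L2 = 7, target (x, y) = (9, 0)
Using cos(theta2) = (x^2 + y^2 - L1^2 - L2^2) / (2*L1*L2)
x^2 + y^2 = 9^2 + 0 = 81
L1^2 + L2^2 = 9 + 49 = 58
Numerator = 81 - 58 = 23
Denominator = 2*3*7 = 42
cos(theta2) = 23/42 = 23/42

23/42


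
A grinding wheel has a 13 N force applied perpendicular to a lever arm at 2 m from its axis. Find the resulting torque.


Given: F = 13 N, r = 2 m, angle = 90 deg (perpendicular)
Using tau = F * r * sin(90)
sin(90) = 1
tau = 13 * 2 * 1
tau = 26 Nm

26 Nm


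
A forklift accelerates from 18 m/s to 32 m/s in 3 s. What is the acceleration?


Given: initial velocity v0 = 18 m/s, final velocity v = 32 m/s, time t = 3 s
Using a = (v - v0) / t
a = (32 - 18) / 3
a = 14 / 3
a = 14/3 m/s^2

14/3 m/s^2


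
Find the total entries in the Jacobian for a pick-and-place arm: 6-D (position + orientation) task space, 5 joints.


Given: task space dimension = 6, joints = 5
Jacobian is a 6 x 5 matrix
Total entries = rows * columns
Total = 6 * 5
Total = 30

30


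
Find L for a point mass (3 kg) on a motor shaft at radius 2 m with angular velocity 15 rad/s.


Given: m = 3 kg, r = 2 m, omega = 15 rad/s
For a point mass: I = m*r^2
I = 3*2^2 = 3*4 = 12
L = I*omega = 12*15
L = 180 kg*m^2/s

180 kg*m^2/s


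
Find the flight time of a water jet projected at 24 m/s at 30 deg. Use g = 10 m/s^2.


Given: v0 = 24 m/s, theta = 30 deg, g = 10 m/s^2
sin(30) = 1/2
Using T = 2*v0*sin(theta) / g
T = 2*24*1/2 / 10
T = 24 / 10
T = 12/5 s

12/5 s


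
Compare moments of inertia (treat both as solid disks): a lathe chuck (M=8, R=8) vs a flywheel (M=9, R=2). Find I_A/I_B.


Given: M1=8 kg, R1=8 m, M2=9 kg, R2=2 m
For a disk: I = (1/2)*M*R^2, so I_A/I_B = (M1*R1^2)/(M2*R2^2)
M1*R1^2 = 8*64 = 512
M2*R2^2 = 9*4 = 36
I_A/I_B = 512/36 = 128/9

128/9


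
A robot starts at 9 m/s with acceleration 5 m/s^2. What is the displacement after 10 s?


Given: v0 = 9 m/s, a = 5 m/s^2, t = 10 s
Using s = v0*t + (1/2)*a*t^2
s = 9*10 + (1/2)*5*10^2
s = 90 + (1/2)*500
s = 90 + 250
s = 340

340 m


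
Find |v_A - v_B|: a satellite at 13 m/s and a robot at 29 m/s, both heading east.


Given: v_A = 13 m/s east, v_B = 29 m/s east
Both move in the same direction; relative speed = |v_A - v_B|
|13 - 29| = |-16|
= 16 m/s

16 m/s


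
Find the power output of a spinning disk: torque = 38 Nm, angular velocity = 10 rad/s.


Given: tau = 38 Nm, omega = 10 rad/s
Using P = tau * omega
P = 38 * 10
P = 380 W

380 W


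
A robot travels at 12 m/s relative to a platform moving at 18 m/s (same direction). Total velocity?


Given: object velocity = 12 m/s, platform velocity = 18 m/s (same direction)
Using classical velocity addition: v_total = v_object + v_platform
v_total = 12 + 18
v_total = 30 m/s

30 m/s


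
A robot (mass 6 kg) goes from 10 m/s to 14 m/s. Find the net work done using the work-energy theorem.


Given: m = 6 kg, v0 = 10 m/s, v = 14 m/s
Using W = (1/2)*m*(v^2 - v0^2)
v^2 = 14^2 = 196
v0^2 = 10^2 = 100
v^2 - v0^2 = 196 - 100 = 96
W = (1/2)*6*96 = 288 J

288 J


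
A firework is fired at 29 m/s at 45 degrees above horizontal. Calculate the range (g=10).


Given: v0 = 29 m/s, theta = 45 deg, g = 10 m/s^2
sin(2*45) = sin(90) = 1
Using R = v0^2 * sin(2*theta) / g
R = 29^2 * 1 / 10
R = 841 / 10
R = 841/10 m

841/10 m


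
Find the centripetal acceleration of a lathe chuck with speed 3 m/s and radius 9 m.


Given: v = 3 m/s, r = 9 m
Using a_c = v^2 / r
a_c = 3^2 / 9
a_c = 9 / 9
a_c = 1 m/s^2

1 m/s^2


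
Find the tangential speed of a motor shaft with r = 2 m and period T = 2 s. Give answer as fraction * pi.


Given: radius r = 2 m, period T = 2 s
Using v = 2*pi*r / T
v = 2*pi*2 / 2
v = 4*pi / 2
v = 2*pi m/s

2*pi m/s


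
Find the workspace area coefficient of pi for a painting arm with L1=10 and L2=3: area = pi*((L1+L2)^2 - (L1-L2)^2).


Given: L1 = 10, L2 = 3
(L1+L2)^2 = (13)^2 = 169
(L1-L2)^2 = (7)^2 = 49
Difference = 169 - 49 = 120
This equals 4*L1*L2 = 4*10*3 = 120
Workspace area = 120*pi

120


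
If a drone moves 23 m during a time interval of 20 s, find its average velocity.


Given: distance d = 23 m, time t = 20 s
Using v = d / t
v = 23 / 20
v = 23/20 m/s

23/20 m/s


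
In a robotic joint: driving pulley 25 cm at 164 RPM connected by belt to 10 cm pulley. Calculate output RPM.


Given: D1 = 25 cm, w1 = 164 RPM, D2 = 10 cm
Using D1*w1 = D2*w2
w2 = D1*w1 / D2
w2 = 25*164 / 10
w2 = 4100 / 10
w2 = 410 RPM

410 RPM


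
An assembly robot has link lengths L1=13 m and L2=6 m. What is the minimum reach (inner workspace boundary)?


Given: L1 = 13 m, L2 = 6 m
For a 2-link planar arm, min reach = |L1 - L2| (second link folded back)
Min reach = |13 - 6|
Min reach = 7 m

7 m


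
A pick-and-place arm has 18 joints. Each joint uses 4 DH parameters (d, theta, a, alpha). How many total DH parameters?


Given: 18 joints, 4 DH parameters per joint (d, theta, a, alpha)
Total DH parameters = number_of_joints * 4
Total = 18 * 4
Total = 72

72


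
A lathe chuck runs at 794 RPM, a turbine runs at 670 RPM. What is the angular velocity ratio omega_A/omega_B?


Given: RPM_A = 794, RPM_B = 670
omega = 2*pi*RPM/60, so omega_A/omega_B = RPM_A / RPM_B
omega_A/omega_B = 794 / 670
omega_A/omega_B = 397/335

397/335


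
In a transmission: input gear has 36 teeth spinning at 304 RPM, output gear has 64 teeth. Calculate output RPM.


Given: N1 = 36 teeth, w1 = 304 RPM, N2 = 64 teeth
Using N1*w1 = N2*w2
w2 = N1*w1 / N2
w2 = 36*304 / 64
w2 = 10944 / 64
w2 = 171 RPM

171 RPM


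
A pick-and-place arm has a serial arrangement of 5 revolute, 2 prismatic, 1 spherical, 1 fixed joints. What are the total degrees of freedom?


Given: serial robot with 5 revolute, 2 prismatic, 1 spherical, 1 fixed joints
DOF contribution per joint type: revolute=1, prismatic=1, spherical=3, fixed=0
DOF = 5*1 + 2*1 + 1*3 + 1*0
DOF = 10

10


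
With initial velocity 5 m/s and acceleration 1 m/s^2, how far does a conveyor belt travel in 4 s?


Given: v0 = 5 m/s, a = 1 m/s^2, t = 4 s
Using s = v0*t + (1/2)*a*t^2
s = 5*4 + (1/2)*1*4^2
s = 20 + (1/2)*16
s = 20 + 8
s = 28

28 m


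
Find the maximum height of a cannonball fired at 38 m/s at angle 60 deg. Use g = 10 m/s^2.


Given: v0 = 38 m/s, theta = 60 deg, g = 10 m/s^2
sin^2(60) = 3/4
Using H = v0^2 * sin^2(theta) / (2*g)
H = 38^2 * 3/4 / (2*10)
H = 1444 * 3/4 / 20
H = 1083 / 20
H = 1083/20 m

1083/20 m


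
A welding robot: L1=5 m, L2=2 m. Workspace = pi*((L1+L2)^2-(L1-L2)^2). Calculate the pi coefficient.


Given: L1 = 5, L2 = 2
(L1+L2)^2 = (7)^2 = 49
(L1-L2)^2 = (3)^2 = 9
Difference = 49 - 9 = 40
This equals 4*L1*L2 = 4*5*2 = 40
Workspace area = 40*pi

40


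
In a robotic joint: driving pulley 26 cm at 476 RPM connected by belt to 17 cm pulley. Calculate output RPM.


Given: D1 = 26 cm, w1 = 476 RPM, D2 = 17 cm
Using D1*w1 = D2*w2
w2 = D1*w1 / D2
w2 = 26*476 / 17
w2 = 12376 / 17
w2 = 728 RPM

728 RPM


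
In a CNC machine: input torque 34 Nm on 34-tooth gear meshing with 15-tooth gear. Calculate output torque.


Given: N1 = 34, N2 = 15, T1 = 34 Nm
Using T2/T1 = N2/N1
T2 = T1 * N2 / N1
T2 = 34 * 15 / 34
T2 = 510 / 34
T2 = 15 Nm

15 Nm


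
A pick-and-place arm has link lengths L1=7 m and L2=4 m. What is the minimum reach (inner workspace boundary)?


Given: L1 = 7 m, L2 = 4 m
For a 2-link planar arm, min reach = |L1 - L2| (second link folded back)
Min reach = |7 - 4|
Min reach = 3 m

3 m


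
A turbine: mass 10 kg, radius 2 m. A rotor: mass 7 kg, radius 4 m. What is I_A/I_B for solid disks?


Given: M1=10 kg, R1=2 m, M2=7 kg, R2=4 m
For a disk: I = (1/2)*M*R^2, so I_A/I_B = (M1*R1^2)/(M2*R2^2)
M1*R1^2 = 10*4 = 40
M2*R2^2 = 7*16 = 112
I_A/I_B = 40/112 = 5/14

5/14


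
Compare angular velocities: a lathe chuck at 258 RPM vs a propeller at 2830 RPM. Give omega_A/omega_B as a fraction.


Given: RPM_A = 258, RPM_B = 2830
omega = 2*pi*RPM/60, so omega_A/omega_B = RPM_A / RPM_B
omega_A/omega_B = 258 / 2830
omega_A/omega_B = 129/1415

129/1415


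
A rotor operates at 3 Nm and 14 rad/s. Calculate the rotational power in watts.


Given: tau = 3 Nm, omega = 14 rad/s
Using P = tau * omega
P = 3 * 14
P = 42 W

42 W


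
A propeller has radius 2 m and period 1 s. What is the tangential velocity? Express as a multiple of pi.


Given: radius r = 2 m, period T = 1 s
Using v = 2*pi*r / T
v = 2*pi*2 / 1
v = 4*pi / 1
v = 4*pi m/s

4*pi m/s


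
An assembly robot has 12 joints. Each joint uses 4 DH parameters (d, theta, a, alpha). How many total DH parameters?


Given: 12 joints, 4 DH parameters per joint (d, theta, a, alpha)
Total DH parameters = number_of_joints * 4
Total = 12 * 4
Total = 48

48


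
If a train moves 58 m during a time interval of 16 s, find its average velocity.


Given: distance d = 58 m, time t = 16 s
Using v = d / t
v = 58 / 16
v = 29/8 m/s

29/8 m/s


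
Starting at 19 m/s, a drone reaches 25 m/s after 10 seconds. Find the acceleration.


Given: initial velocity v0 = 19 m/s, final velocity v = 25 m/s, time t = 10 s
Using a = (v - v0) / t
a = (25 - 19) / 10
a = 6 / 10
a = 3/5 m/s^2

3/5 m/s^2


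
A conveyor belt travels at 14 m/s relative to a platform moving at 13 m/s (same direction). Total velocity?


Given: object velocity = 14 m/s, platform velocity = 13 m/s (same direction)
Using classical velocity addition: v_total = v_object + v_platform
v_total = 14 + 13
v_total = 27 m/s

27 m/s


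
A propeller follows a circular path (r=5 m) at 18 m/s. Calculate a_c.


Given: v = 18 m/s, r = 5 m
Using a_c = v^2 / r
a_c = 18^2 / 5
a_c = 324 / 5
a_c = 324/5 m/s^2

324/5 m/s^2


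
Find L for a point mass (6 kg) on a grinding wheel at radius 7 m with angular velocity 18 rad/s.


Given: m = 6 kg, r = 7 m, omega = 18 rad/s
For a point mass: I = m*r^2
I = 6*7^2 = 6*49 = 294
L = I*omega = 294*18
L = 5292 kg*m^2/s

5292 kg*m^2/s


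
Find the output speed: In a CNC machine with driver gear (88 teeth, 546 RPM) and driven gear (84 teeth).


Given: N1 = 88 teeth, w1 = 546 RPM, N2 = 84 teeth
Using N1*w1 = N2*w2
w2 = N1*w1 / N2
w2 = 88*546 / 84
w2 = 48048 / 84
w2 = 572 RPM

572 RPM


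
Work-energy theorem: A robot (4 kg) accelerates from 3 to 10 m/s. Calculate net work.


Given: m = 4 kg, v0 = 3 m/s, v = 10 m/s
Using W = (1/2)*m*(v^2 - v0^2)
v^2 = 10^2 = 100
v0^2 = 3^2 = 9
v^2 - v0^2 = 100 - 9 = 91
W = (1/2)*4*91 = 182 J

182 J


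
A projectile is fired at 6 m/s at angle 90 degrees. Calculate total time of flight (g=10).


Given: v0 = 6 m/s, theta = 90 deg, g = 10 m/s^2
sin(90) = 1
Using T = 2*v0*sin(theta) / g
T = 2*6*1 / 10
T = 12 / 10
T = 6/5 s

6/5 s


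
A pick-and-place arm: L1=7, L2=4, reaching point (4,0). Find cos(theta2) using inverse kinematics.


Given: L1 = 7, L2 = 4, target (x, y) = (4, 0)
Using cos(theta2) = (x^2 + y^2 - L1^2 - L2^2) / (2*L1*L2)
x^2 + y^2 = 4^2 + 0 = 16
L1^2 + L2^2 = 49 + 16 = 65
Numerator = 16 - 65 = -49
Denominator = 2*7*4 = 56
cos(theta2) = -49/56 = -7/8

-7/8


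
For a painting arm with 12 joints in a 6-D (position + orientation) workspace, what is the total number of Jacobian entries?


Given: task space dimension = 6, joints = 12
Jacobian is a 6 x 12 matrix
Total entries = rows * columns
Total = 6 * 12
Total = 72

72


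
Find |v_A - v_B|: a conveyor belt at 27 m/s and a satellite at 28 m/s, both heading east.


Given: v_A = 27 m/s east, v_B = 28 m/s east
Both move in the same direction; relative speed = |v_A - v_B|
|27 - 28| = |-1|
= 1 m/s

1 m/s


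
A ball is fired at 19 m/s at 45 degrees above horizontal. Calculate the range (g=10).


Given: v0 = 19 m/s, theta = 45 deg, g = 10 m/s^2
sin(2*45) = sin(90) = 1
Using R = v0^2 * sin(2*theta) / g
R = 19^2 * 1 / 10
R = 361 / 10
R = 361/10 m

361/10 m


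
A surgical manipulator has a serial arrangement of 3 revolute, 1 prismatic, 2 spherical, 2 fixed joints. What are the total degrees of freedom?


Given: serial robot with 3 revolute, 1 prismatic, 2 spherical, 2 fixed joints
DOF contribution per joint type: revolute=1, prismatic=1, spherical=3, fixed=0
DOF = 3*1 + 1*1 + 2*3 + 2*0
DOF = 10

10


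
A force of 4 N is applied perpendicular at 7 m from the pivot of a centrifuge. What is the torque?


Given: F = 4 N, r = 7 m, angle = 90 deg (perpendicular)
Using tau = F * r * sin(90)
sin(90) = 1
tau = 4 * 7 * 1
tau = 28 Nm

28 Nm


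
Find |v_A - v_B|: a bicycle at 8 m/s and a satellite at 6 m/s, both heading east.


Given: v_A = 8 m/s east, v_B = 6 m/s east
Both move in the same direction; relative speed = |v_A - v_B|
|8 - 6| = |2|
= 2 m/s

2 m/s


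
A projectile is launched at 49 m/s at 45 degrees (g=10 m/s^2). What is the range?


Given: v0 = 49 m/s, theta = 45 deg, g = 10 m/s^2
sin(2*45) = sin(90) = 1
Using R = v0^2 * sin(2*theta) / g
R = 49^2 * 1 / 10
R = 2401 / 10
R = 2401/10 m

2401/10 m


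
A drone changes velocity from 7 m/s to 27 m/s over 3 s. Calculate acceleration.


Given: initial velocity v0 = 7 m/s, final velocity v = 27 m/s, time t = 3 s
Using a = (v - v0) / t
a = (27 - 7) / 3
a = 20 / 3
a = 20/3 m/s^2

20/3 m/s^2


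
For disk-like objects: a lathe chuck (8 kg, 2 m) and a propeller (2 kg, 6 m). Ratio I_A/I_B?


Given: M1=8 kg, R1=2 m, M2=2 kg, R2=6 m
For a disk: I = (1/2)*M*R^2, so I_A/I_B = (M1*R1^2)/(M2*R2^2)
M1*R1^2 = 8*4 = 32
M2*R2^2 = 2*36 = 72
I_A/I_B = 32/72 = 4/9

4/9


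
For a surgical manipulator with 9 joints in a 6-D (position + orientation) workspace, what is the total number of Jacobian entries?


Given: task space dimension = 6, joints = 9
Jacobian is a 6 x 9 matrix
Total entries = rows * columns
Total = 6 * 9
Total = 54

54


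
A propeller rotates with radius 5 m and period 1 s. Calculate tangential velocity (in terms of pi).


Given: radius r = 5 m, period T = 1 s
Using v = 2*pi*r / T
v = 2*pi*5 / 1
v = 10*pi / 1
v = 10*pi m/s

10*pi m/s


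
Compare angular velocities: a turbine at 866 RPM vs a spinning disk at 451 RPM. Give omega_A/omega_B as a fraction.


Given: RPM_A = 866, RPM_B = 451
omega = 2*pi*RPM/60, so omega_A/omega_B = RPM_A / RPM_B
omega_A/omega_B = 866 / 451
omega_A/omega_B = 866/451

866/451


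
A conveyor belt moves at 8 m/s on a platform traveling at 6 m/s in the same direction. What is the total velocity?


Given: object velocity = 8 m/s, platform velocity = 6 m/s (same direction)
Using classical velocity addition: v_total = v_object + v_platform
v_total = 8 + 6
v_total = 14 m/s

14 m/s


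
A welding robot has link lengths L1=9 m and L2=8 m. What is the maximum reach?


Given: L1 = 9 m, L2 = 8 m
For a 2-link planar arm, max reach = L1 + L2 (fully extended)
Max reach = 9 + 8
Max reach = 17 m

17 m


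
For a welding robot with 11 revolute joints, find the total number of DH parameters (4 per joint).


Given: 11 joints, 4 DH parameters per joint (d, theta, a, alpha)
Total DH parameters = number_of_joints * 4
Total = 11 * 4
Total = 44

44


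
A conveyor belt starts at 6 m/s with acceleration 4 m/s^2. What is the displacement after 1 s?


Given: v0 = 6 m/s, a = 4 m/s^2, t = 1 s
Using s = v0*t + (1/2)*a*t^2
s = 6*1 + (1/2)*4*1^2
s = 6 + (1/2)*4
s = 6 + 2
s = 8

8 m


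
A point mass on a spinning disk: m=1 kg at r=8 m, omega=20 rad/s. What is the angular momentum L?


Given: m = 1 kg, r = 8 m, omega = 20 rad/s
For a point mass: I = m*r^2
I = 1*8^2 = 1*64 = 64
L = I*omega = 64*20
L = 1280 kg*m^2/s

1280 kg*m^2/s


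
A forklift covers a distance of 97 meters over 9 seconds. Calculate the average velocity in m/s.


Given: distance d = 97 m, time t = 9 s
Using v = d / t
v = 97 / 9
v = 97/9 m/s

97/9 m/s


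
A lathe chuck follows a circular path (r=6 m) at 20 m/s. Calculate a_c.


Given: v = 20 m/s, r = 6 m
Using a_c = v^2 / r
a_c = 20^2 / 6
a_c = 400 / 6
a_c = 200/3 m/s^2

200/3 m/s^2


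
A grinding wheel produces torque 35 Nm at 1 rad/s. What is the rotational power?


Given: tau = 35 Nm, omega = 1 rad/s
Using P = tau * omega
P = 35 * 1
P = 35 W

35 W


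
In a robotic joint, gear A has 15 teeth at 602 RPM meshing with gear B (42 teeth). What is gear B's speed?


Given: N1 = 15 teeth, w1 = 602 RPM, N2 = 42 teeth
Using N1*w1 = N2*w2
w2 = N1*w1 / N2
w2 = 15*602 / 42
w2 = 9030 / 42
w2 = 215 RPM

215 RPM


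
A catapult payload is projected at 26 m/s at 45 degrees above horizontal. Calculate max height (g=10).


Given: v0 = 26 m/s, theta = 45 deg, g = 10 m/s^2
sin^2(45) = 1/2
Using H = v0^2 * sin^2(theta) / (2*g)
H = 26^2 * 1/2 / (2*10)
H = 676 * 1/2 / 20
H = 338 / 20
H = 169/10 m

169/10 m


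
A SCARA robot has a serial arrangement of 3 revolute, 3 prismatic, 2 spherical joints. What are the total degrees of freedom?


Given: serial robot with 3 revolute, 3 prismatic, 2 spherical joints
DOF contribution per joint type: revolute=1, prismatic=1, spherical=3, fixed=0
DOF = 3*1 + 3*1 + 2*3
DOF = 12

12


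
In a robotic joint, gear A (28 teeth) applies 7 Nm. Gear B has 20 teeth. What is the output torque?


Given: N1 = 28, N2 = 20, T1 = 7 Nm
Using T2/T1 = N2/N1
T2 = T1 * N2 / N1
T2 = 7 * 20 / 28
T2 = 140 / 28
T2 = 5 Nm

5 Nm


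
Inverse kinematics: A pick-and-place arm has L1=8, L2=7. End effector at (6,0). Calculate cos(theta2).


Given: L1 = 8, L2 = 7, target (x, y) = (6, 0)
Using cos(theta2) = (x^2 + y^2 - L1^2 - L2^2) / (2*L1*L2)
x^2 + y^2 = 6^2 + 0 = 36
L1^2 + L2^2 = 64 + 49 = 113
Numerator = 36 - 113 = -77
Denominator = 2*8*7 = 112
cos(theta2) = -77/112 = -11/16

-11/16


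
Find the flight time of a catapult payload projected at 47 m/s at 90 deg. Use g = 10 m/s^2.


Given: v0 = 47 m/s, theta = 90 deg, g = 10 m/s^2
sin(90) = 1
Using T = 2*v0*sin(theta) / g
T = 2*47*1 / 10
T = 94 / 10
T = 47/5 s

47/5 s


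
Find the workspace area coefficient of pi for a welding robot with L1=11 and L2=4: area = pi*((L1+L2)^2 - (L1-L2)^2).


Given: L1 = 11, L2 = 4
(L1+L2)^2 = (15)^2 = 225
(L1-L2)^2 = (7)^2 = 49
Difference = 225 - 49 = 176
This equals 4*L1*L2 = 4*11*4 = 176
Workspace area = 176*pi

176


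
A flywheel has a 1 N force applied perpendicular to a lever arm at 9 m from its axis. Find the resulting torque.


Given: F = 1 N, r = 9 m, angle = 90 deg (perpendicular)
Using tau = F * r * sin(90)
sin(90) = 1
tau = 1 * 9 * 1
tau = 9 Nm

9 Nm


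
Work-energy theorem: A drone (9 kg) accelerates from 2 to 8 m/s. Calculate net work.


Given: m = 9 kg, v0 = 2 m/s, v = 8 m/s
Using W = (1/2)*m*(v^2 - v0^2)
v^2 = 8^2 = 64
v0^2 = 2^2 = 4
v^2 - v0^2 = 64 - 4 = 60
W = (1/2)*9*60 = 270 J

270 J


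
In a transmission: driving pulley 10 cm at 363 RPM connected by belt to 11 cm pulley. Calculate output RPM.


Given: D1 = 10 cm, w1 = 363 RPM, D2 = 11 cm
Using D1*w1 = D2*w2
w2 = D1*w1 / D2
w2 = 10*363 / 11
w2 = 3630 / 11
w2 = 330 RPM

330 RPM


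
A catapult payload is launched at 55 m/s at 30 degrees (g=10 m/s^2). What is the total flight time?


Given: v0 = 55 m/s, theta = 30 deg, g = 10 m/s^2
sin(30) = 1/2
Using T = 2*v0*sin(theta) / g
T = 2*55*1/2 / 10
T = 55 / 10
T = 11/2 s

11/2 s


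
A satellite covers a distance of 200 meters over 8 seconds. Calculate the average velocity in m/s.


Given: distance d = 200 m, time t = 8 s
Using v = d / t
v = 200 / 8
v = 25 m/s

25 m/s


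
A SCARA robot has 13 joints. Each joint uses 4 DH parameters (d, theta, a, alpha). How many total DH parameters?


Given: 13 joints, 4 DH parameters per joint (d, theta, a, alpha)
Total DH parameters = number_of_joints * 4
Total = 13 * 4
Total = 52

52


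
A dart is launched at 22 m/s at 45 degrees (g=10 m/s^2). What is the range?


Given: v0 = 22 m/s, theta = 45 deg, g = 10 m/s^2
sin(2*45) = sin(90) = 1
Using R = v0^2 * sin(2*theta) / g
R = 22^2 * 1 / 10
R = 484 / 10
R = 242/5 m

242/5 m


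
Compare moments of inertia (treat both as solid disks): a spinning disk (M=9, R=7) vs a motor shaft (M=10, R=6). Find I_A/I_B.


Given: M1=9 kg, R1=7 m, M2=10 kg, R2=6 m
For a disk: I = (1/2)*M*R^2, so I_A/I_B = (M1*R1^2)/(M2*R2^2)
M1*R1^2 = 9*49 = 441
M2*R2^2 = 10*36 = 360
I_A/I_B = 441/360 = 49/40

49/40


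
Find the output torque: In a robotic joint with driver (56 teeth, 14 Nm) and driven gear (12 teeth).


Given: N1 = 56, N2 = 12, T1 = 14 Nm
Using T2/T1 = N2/N1
T2 = T1 * N2 / N1
T2 = 14 * 12 / 56
T2 = 168 / 56
T2 = 3 Nm

3 Nm


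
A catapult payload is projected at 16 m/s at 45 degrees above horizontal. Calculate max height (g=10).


Given: v0 = 16 m/s, theta = 45 deg, g = 10 m/s^2
sin^2(45) = 1/2
Using H = v0^2 * sin^2(theta) / (2*g)
H = 16^2 * 1/2 / (2*10)
H = 256 * 1/2 / 20
H = 128 / 20
H = 32/5 m

32/5 m


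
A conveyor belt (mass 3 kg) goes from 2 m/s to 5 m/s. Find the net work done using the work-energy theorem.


Given: m = 3 kg, v0 = 2 m/s, v = 5 m/s
Using W = (1/2)*m*(v^2 - v0^2)
v^2 = 5^2 = 25
v0^2 = 2^2 = 4
v^2 - v0^2 = 25 - 4 = 21
W = (1/2)*3*21 = 63/2 J

63/2 J


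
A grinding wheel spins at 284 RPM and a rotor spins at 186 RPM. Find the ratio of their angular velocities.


Given: RPM_A = 284, RPM_B = 186
omega = 2*pi*RPM/60, so omega_A/omega_B = RPM_A / RPM_B
omega_A/omega_B = 284 / 186
omega_A/omega_B = 142/93

142/93


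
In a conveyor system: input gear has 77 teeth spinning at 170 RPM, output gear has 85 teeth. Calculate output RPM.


Given: N1 = 77 teeth, w1 = 170 RPM, N2 = 85 teeth
Using N1*w1 = N2*w2
w2 = N1*w1 / N2
w2 = 77*170 / 85
w2 = 13090 / 85
w2 = 154 RPM

154 RPM


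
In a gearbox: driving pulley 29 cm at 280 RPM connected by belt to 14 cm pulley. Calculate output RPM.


Given: D1 = 29 cm, w1 = 280 RPM, D2 = 14 cm
Using D1*w1 = D2*w2
w2 = D1*w1 / D2
w2 = 29*280 / 14
w2 = 8120 / 14
w2 = 580 RPM

580 RPM


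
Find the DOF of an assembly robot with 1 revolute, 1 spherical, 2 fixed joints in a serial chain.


Given: serial robot with 1 revolute, 1 spherical, 2 fixed joints
DOF contribution per joint type: revolute=1, prismatic=1, spherical=3, fixed=0
DOF = 1*1 + 1*3 + 2*0
DOF = 4

4
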